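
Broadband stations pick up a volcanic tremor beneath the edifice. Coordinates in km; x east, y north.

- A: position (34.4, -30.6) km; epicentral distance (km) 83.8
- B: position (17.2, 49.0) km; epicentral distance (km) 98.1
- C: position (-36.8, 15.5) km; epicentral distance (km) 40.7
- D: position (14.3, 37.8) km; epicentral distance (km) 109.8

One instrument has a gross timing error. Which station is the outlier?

D

Solve using three stations at a time. Using A, B, C (subtract circle equations pairwise → linear system) gives (x, y) ≈ (-49.1, -23.3).
Distances from that point to each station vs reported:
  A: calculated 83.8 vs reported 83.8 → residual 0.0 km
  B: calculated 98.1 vs reported 98.1 → residual 0.0 km
  C: calculated 40.7 vs reported 40.7 → residual 0.0 km
  D: calculated 88.1 vs reported 109.8 → residual 21.7 km
A, B, C are mutually consistent (residuals ≈ 0); D is off by 21.7 km.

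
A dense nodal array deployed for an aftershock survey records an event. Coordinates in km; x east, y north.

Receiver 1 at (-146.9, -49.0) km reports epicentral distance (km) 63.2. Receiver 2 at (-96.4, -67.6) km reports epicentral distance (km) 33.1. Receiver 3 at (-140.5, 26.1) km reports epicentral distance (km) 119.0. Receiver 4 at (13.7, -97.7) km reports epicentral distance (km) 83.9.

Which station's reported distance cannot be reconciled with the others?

Receiver 1

Solve using three stations at a time. Using Receiver 2, Receiver 3, Receiver 4 (subtract circle equations pairwise → linear system) gives (x, y) ≈ (-63.4, -64.6).
Distances from that point to each station vs reported:
  Receiver 1: calculated 84.9 vs reported 63.2 → residual 21.7 km
  Receiver 2: calculated 33.1 vs reported 33.1 → residual 0.0 km
  Receiver 3: calculated 119.0 vs reported 119.0 → residual 0.0 km
  Receiver 4: calculated 83.9 vs reported 83.9 → residual 0.0 km
Receiver 2, Receiver 3, Receiver 4 are mutually consistent (residuals ≈ 0); Receiver 1 is off by 21.7 km.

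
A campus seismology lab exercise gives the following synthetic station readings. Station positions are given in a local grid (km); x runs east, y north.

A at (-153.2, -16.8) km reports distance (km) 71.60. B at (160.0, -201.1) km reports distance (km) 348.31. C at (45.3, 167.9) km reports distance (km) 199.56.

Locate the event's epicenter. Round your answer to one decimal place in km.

Circle about each station: (x + 153.2)² + (y + 16.8)² = 71.60²; (x − 160.0)² + (y + 201.1)² = 348.31²; (x − 45.3)² + (y − 167.9)² = 199.56².
Subtracting pairs of circle equations eliminates x²+y² and gives linear equations (the radical axes):
626.4 x − 368.6 y = -73904.57
397.0 x + 369.4 y = -28207.61
Solving the 2×2 system: x ≈ -99.8, y ≈ 30.9 km.

-99.8 km east, 30.9 km north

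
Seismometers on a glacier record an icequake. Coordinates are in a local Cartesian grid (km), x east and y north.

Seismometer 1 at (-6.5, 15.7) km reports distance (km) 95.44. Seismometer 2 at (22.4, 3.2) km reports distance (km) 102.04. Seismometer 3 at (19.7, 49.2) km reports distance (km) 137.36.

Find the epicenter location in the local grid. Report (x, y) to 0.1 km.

x ≈ -48.9 km, y ≈ -69.8 km

Circle about each station: (x + 6.5)² + (y − 15.7)² = 95.44²; (x − 22.4)² + (y − 3.2)² = 102.04²; (x − 19.7)² + (y − 49.2)² = 137.36².
Subtracting pairs of circle equations eliminates x²+y² and gives linear equations (the radical axes):
57.8 x − 25.0 y = -1080.11
52.4 x + 67.0 y = -7238.99
Solving the 2×2 system: x ≈ -48.9, y ≈ -69.8 km.
Check against Seismometer 1 (with the unrounded x, y): √((x + 6.5)²+(y − 15.7)²) = 95.44 ≈ 95.44 km. ✓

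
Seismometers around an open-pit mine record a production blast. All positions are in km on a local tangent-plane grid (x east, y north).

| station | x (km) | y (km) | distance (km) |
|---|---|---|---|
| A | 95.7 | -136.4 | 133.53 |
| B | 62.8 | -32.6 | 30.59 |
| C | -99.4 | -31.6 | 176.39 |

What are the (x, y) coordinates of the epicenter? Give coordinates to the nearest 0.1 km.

Circle about each station: (x − 95.7)² + (y + 136.4)² = 133.53²; (x − 62.8)² + (y + 32.6)² = 30.59²; (x + 99.4)² + (y + 31.6)² = 176.39².
Subtracting the A equation from the B and C equations removes the quadratic terms:
-65.8 x + 207.6 y = -5862.34
-390.2 x + 209.6 y = -30167.70
Solving the 2×2 system: x ≈ 74.9, y ≈ -4.5 km.

74.9 km east, -4.5 km north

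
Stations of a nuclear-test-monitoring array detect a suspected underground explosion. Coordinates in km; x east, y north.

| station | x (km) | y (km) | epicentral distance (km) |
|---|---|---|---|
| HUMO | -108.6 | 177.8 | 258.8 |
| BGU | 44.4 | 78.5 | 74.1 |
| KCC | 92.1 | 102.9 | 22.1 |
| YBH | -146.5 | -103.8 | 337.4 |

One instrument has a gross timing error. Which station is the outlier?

HUMO

Solve using three stations at a time. Using BGU, KCC, YBH (subtract circle equations pairwise → linear system) gives (x, y) ≈ (105.3, 120.8).
Distances from that point to each station vs reported:
  HUMO: calculated 221.3 vs reported 258.8 → residual 37.5 km
  BGU: calculated 74.1 vs reported 74.1 → residual 0.0 km
  KCC: calculated 22.2 vs reported 22.1 → residual 0.1 km
  YBH: calculated 337.4 vs reported 337.4 → residual 0.0 km
BGU, KCC, YBH are mutually consistent (residuals ≈ 0); HUMO is off by 37.5 km.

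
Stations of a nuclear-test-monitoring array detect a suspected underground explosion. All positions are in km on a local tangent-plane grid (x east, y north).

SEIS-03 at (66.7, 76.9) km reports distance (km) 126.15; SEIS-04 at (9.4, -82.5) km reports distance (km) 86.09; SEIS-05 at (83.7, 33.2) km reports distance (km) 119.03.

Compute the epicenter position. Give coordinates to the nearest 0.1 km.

(-28.9, -5.4)

Circle about each station: (x − 66.7)² + (y − 76.9)² = 126.15²; (x − 9.4)² + (y + 82.5)² = 86.09²; (x − 83.7)² + (y − 33.2)² = 119.03².
Subtracting the SEIS-03 equation from the SEIS-04 and SEIS-05 equations removes the quadratic terms:
-114.6 x − 318.8 y = 5034.44
34.0 x − 87.4 y = -508.89
Solving the 2×2 system: x ≈ -28.9, y ≈ -5.4 km.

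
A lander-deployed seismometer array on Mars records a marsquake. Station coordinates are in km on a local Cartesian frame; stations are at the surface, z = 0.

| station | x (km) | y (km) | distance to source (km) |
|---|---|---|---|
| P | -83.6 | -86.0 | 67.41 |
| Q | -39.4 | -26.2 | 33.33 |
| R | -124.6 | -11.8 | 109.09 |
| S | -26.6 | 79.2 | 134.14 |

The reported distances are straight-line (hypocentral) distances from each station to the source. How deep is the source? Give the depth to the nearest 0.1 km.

z ≈ 9.4 km

Each station gives a sphere (x−x_i)² + (y−y_i)² + z² = d_i² (stations at z=0).
Subtracting the P sphere from Q and R: z² cancels, leaving linear equations in x and y:
88.4 x + 119.6 y = -8712.94
-82.0 x + 148.4 y = -6077.08
Solving: x ≈ -24.696, y ≈ -54.597 km (keep extra digits for the depth step; rounded: -24.7, -54.6).
Then from the P sphere: z² = 67.41² − (x + 83.6)² − (y + 86.0)² with x = -24.696, y = -54.597, so z ≈ 9.396 ≈ 9.4 km.
Check against S (with the unrounded solution): distance 134.14 ≈ 134.14 km. ✓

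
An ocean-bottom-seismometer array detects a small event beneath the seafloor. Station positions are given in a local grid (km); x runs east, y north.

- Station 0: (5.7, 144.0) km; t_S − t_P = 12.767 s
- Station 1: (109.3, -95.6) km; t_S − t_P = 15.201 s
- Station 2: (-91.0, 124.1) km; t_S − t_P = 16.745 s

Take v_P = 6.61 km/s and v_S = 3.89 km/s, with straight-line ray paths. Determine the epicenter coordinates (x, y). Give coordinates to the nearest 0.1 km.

Distance from S−P lag: d = Δt · v_P v_S / (v_P − v_S) = Δt · (6.61·3.89)/(6.61−3.89) ≈ 9.4533·Δt.
So d_Station 0 = 120.69, d_Station 1 = 143.70, d_Station 2 = 158.30 km.
Circle about each station: (x − 5.7)² + (y − 144.0)² = 120.69²; (x − 109.3)² + (y + 95.6)² = 143.70²; (x + 91.0)² + (y − 124.1)² = 158.30².
Subtracting pairs of circle equations eliminates x²+y² and gives linear equations (the radical axes):
207.2 x − 479.2 y = -5766.25
-193.4 x − 39.8 y = -7579.49
Solving the 2×2 system: x ≈ 33.7, y ≈ 26.6 km.

(33.7, 26.6)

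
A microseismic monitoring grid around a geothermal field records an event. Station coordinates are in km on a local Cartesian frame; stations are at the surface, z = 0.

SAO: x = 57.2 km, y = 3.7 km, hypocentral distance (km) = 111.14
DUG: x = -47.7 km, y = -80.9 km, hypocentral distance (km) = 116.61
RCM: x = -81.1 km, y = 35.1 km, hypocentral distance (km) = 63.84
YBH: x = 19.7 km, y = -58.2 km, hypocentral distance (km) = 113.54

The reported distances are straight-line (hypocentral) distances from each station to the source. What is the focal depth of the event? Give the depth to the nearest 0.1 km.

depth ≈ 48.3 km

Each station gives a sphere (x−x_i)² + (y−y_i)² + z² = d_i² (stations at z=0).
Subtracting the SAO sphere from DUG and RCM: z² cancels, leaving linear equations in x and y:
-209.8 x − 169.2 y = 4288.78
-276.6 x + 62.8 y = 12800.24
Solving: x ≈ -40.602, y ≈ 24.997 km (keep extra digits for the depth step; rounded: -40.6, 25.0).
Then from the SAO sphere: z² = 111.14² − (x − 57.2)² − (y − 3.7)² with x = -40.602, y = 24.997, so z ≈ 48.304 ≈ 48.3 km.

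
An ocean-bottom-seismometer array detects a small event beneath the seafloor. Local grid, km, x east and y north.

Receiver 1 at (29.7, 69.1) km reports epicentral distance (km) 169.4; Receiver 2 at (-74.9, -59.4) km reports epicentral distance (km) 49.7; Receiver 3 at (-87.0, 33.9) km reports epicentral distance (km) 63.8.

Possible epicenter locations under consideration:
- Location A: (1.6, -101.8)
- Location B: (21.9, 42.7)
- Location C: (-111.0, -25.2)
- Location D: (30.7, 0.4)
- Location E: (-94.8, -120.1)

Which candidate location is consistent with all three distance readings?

Location C

For each candidate, compare |candidate − station| to the reported distance:
Location A: residuals Receiver 1 3.8, Receiver 2 37.8, Receiver 3 98.3 → max 98.3 km
Location B: residuals Receiver 1 141.9, Receiver 2 91.0, Receiver 3 45.5 → max 141.9 km
Location C: residuals Receiver 1 0.0, Receiver 2 0.0, Receiver 3 0.0 → max 0.0 km
Location D: residuals Receiver 1 100.7, Receiver 2 71.7, Receiver 3 58.6 → max 100.7 km
Location E: residuals Receiver 1 57.1, Receiver 2 14.2, Receiver 3 90.4 → max 90.4 km
Only Location C has all residuals ≈ 0.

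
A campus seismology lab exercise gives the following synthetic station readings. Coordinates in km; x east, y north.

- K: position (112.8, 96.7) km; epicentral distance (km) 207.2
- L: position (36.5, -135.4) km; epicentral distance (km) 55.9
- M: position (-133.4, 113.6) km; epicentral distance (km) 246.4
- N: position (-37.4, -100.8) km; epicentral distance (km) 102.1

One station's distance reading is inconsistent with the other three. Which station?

Solve using three stations at a time. Using K, L, M (subtract circle equations pairwise → linear system) gives (x, y) ≈ (12.8, -84.8).
Distances from that point to each station vs reported:
  K: calculated 207.2 vs reported 207.2 → residual 0.0 km
  L: calculated 55.9 vs reported 55.9 → residual 0.0 km
  M: calculated 246.4 vs reported 246.4 → residual 0.0 km
  N: calculated 52.7 vs reported 102.1 → residual 49.4 km
K, L, M are mutually consistent (residuals ≈ 0); N is off by 49.4 km.

N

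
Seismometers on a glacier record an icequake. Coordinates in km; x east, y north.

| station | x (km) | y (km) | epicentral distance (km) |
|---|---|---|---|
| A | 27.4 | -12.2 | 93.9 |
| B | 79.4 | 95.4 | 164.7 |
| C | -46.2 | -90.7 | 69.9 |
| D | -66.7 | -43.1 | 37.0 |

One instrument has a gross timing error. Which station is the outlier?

Solve using three stations at a time. Using B, C, D (subtract circle equations pairwise → linear system) gives (x, y) ≈ (-36.7, -21.4).
Distances from that point to each station vs reported:
  A: calculated 64.7 vs reported 93.9 → residual 29.2 km
  B: calculated 164.7 vs reported 164.7 → residual 0.0 km
  C: calculated 69.9 vs reported 69.9 → residual 0.0 km
  D: calculated 37.0 vs reported 37.0 → residual 0.0 km
B, C, D are mutually consistent (residuals ≈ 0); A is off by 29.2 km.

A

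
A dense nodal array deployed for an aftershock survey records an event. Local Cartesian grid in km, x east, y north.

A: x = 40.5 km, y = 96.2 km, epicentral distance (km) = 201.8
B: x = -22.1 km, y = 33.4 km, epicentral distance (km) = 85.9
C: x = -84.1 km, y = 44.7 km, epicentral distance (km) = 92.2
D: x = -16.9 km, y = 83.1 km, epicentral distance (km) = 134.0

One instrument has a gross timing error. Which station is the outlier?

A

Solve using three stations at a time. Using B, C, D (subtract circle equations pairwise → linear system) gives (x, y) ≈ (-59.2, -44.0).
Distances from that point to each station vs reported:
  A: calculated 172.0 vs reported 201.8 → residual 29.8 km
  B: calculated 85.8 vs reported 85.9 → residual 0.1 km
  C: calculated 92.1 vs reported 92.2 → residual 0.1 km
  D: calculated 134.0 vs reported 134.0 → residual 0.0 km
B, C, D are mutually consistent (residuals ≈ 0); A is off by 29.8 km.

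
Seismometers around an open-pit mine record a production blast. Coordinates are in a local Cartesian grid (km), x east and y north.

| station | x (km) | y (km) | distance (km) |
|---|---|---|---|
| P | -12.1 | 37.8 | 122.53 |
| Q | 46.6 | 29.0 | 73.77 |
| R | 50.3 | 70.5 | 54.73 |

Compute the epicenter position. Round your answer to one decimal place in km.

(104.9, 74.2)

Circle about each station: (x + 12.1)² + (y − 37.8)² = 122.53²; (x − 46.6)² + (y − 29.0)² = 73.77²; (x − 50.3)² + (y − 70.5)² = 54.73².
Subtracting pairs of circle equations eliminates x²+y² and gives linear equations (the radical axes):
117.4 x − 17.6 y = 11008.90
124.8 x + 65.4 y = 17943.32
Solving the 2×2 system: x ≈ 104.9, y ≈ 74.2 km.
Check against P (with the unrounded x, y): √((x + 12.1)²+(y − 37.8)²) = 122.53 ≈ 122.53 km. ✓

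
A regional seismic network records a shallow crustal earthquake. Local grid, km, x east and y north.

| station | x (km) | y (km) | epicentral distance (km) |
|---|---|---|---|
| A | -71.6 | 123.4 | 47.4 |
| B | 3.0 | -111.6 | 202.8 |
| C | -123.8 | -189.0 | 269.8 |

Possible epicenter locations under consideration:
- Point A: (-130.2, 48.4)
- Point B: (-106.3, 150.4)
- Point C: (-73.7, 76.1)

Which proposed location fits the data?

For each candidate, compare |candidate − station| to the reported distance:
Point A: residuals A 47.8, B 5.4, C 32.3 → max 47.8 km
Point B: residuals A 3.4, B 81.1, C 70.1 → max 81.1 km
Point C: residuals A 0.1, B 0.0, C 0.0 → max 0.1 km
Only Point C has all residuals ≈ 0.

Point C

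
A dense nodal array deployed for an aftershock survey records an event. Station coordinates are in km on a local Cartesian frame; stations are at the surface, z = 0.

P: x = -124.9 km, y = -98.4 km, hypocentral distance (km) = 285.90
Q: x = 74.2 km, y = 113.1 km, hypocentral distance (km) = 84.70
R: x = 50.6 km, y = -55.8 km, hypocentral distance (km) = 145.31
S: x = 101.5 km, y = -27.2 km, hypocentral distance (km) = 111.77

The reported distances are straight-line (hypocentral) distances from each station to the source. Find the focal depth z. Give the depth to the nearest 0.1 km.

Each station gives a sphere (x−x_i)² + (y−y_i)² + z² = d_i² (stations at z=0).
Subtracting the P sphere from Q and R: z² cancels, leaving linear equations in x and y:
398.2 x + 423.0 y = 67579.40
351.0 x + 85.2 y = 41015.24
Solving: x ≈ 101.196, y ≈ 64.499 km (keep extra digits for the depth step; rounded: 101.2, 64.5).
Then from the P sphere: z² = 285.90² − (x + 124.9)² − (y + 98.4)² with x = 101.196, y = 64.499, so z ≈ 63.901 ≈ 63.9 km.

63.9 km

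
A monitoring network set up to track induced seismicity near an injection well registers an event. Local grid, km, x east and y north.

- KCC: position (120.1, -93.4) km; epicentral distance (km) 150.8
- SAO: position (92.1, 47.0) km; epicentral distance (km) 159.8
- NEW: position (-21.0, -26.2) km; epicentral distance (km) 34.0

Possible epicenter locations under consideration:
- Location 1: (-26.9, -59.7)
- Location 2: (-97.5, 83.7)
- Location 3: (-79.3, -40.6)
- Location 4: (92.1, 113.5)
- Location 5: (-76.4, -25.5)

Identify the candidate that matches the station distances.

For each candidate, compare |candidate − station| to the reported distance:
Location 1: residuals KCC 0.0, SAO 0.0, NEW 0.0 → max 0.0 km
Location 2: residuals KCC 129.8, SAO 33.3, NEW 99.9 → max 129.8 km
Location 3: residuals KCC 55.5, SAO 32.7, NEW 26.1 → max 55.5 km
Location 4: residuals KCC 58.0, SAO 93.3, NEW 145.7 → max 145.7 km
Location 5: residuals KCC 57.1, SAO 23.6, NEW 21.4 → max 57.1 km
Only Location 1 has all residuals ≈ 0.

Location 1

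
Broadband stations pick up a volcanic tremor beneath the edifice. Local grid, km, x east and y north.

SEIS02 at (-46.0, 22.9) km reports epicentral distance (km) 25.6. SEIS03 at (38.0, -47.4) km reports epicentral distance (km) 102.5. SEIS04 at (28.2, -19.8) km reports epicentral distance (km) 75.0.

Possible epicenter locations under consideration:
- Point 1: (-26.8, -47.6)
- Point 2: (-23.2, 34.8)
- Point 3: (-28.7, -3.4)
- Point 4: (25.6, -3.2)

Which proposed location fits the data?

For each candidate, compare |candidate − station| to the reported distance:
Point 1: residuals SEIS02 47.5, SEIS03 37.7, SEIS04 13.4 → max 47.5 km
Point 2: residuals SEIS02 0.1, SEIS03 0.0, SEIS04 0.0 → max 0.1 km
Point 3: residuals SEIS02 5.9, SEIS03 22.6, SEIS04 15.8 → max 22.6 km
Point 4: residuals SEIS02 50.6, SEIS03 56.6, SEIS04 58.2 → max 58.2 km
Only Point 2 has all residuals ≈ 0.

Point 2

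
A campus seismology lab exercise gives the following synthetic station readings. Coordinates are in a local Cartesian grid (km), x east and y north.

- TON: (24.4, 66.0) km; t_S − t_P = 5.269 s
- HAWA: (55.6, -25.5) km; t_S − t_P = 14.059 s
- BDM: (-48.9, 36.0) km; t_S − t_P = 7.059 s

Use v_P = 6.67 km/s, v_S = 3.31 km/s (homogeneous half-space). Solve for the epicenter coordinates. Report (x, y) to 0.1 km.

x ≈ -3.5 km, y ≈ 45.5 km

Distance from S−P lag: d = Δt · v_P v_S / (v_P − v_S) = Δt · (6.67·3.31)/(6.67−3.31) ≈ 6.5707·Δt.
So d_TON = 34.62, d_HAWA = 92.38, d_BDM = 46.38 km.
Circle about each station: (x − 24.4)² + (y − 66.0)² = 34.62²; (x − 55.6)² + (y + 25.5)² = 92.38²; (x + 48.9)² + (y − 36.0)² = 46.38².
Subtracting the TON equation from the HAWA and BDM equations removes the quadratic terms:
62.4 x − 183.0 y = -8545.27
-146.6 x − 60.0 y = -2216.71
Solving the 2×2 system: x ≈ -3.5, y ≈ 45.5 km.
Check against TON (with the unrounded x, y): √((x − 24.4)²+(y − 66.0)²) = 34.62 ≈ 34.62 km. ✓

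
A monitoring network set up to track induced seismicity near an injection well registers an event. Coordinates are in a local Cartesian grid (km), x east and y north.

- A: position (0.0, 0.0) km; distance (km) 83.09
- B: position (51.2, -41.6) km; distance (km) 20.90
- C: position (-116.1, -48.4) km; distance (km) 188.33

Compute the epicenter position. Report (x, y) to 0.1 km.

Circle about each station: x² + y² = 83.09²; (x − 51.2)² + (y + 41.6)² = 20.90²; (x + 116.1)² + (y + 48.4)² = 188.33².
Subtracting the A equation from the B and C equations removes the quadratic terms:
102.4 x − 83.2 y = 10819.14
-232.2 x − 96.8 y = -12742.47
Solving the 2×2 system: x ≈ 72.1, y ≈ -41.3 km.

x ≈ 72.1 km, y ≈ -41.3 km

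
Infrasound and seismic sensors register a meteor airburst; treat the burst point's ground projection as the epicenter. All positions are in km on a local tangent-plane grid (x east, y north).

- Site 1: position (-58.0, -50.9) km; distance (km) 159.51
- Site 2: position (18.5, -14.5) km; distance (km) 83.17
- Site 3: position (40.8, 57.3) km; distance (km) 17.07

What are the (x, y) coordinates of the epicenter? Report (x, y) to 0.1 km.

x ≈ 57.8 km, y ≈ 58.8 km

Circle about each station: (x + 58.0)² + (y + 50.9)² = 159.51²; (x − 18.5)² + (y + 14.5)² = 83.17²; (x − 40.8)² + (y − 57.3)² = 17.07².
Subtracting the Site 1 equation from the Site 2 and Site 3 equations removes the quadratic terms:
153.0 x + 72.8 y = 13123.88
197.6 x + 216.4 y = 24145.18
Solving the 2×2 system: x ≈ 57.8, y ≈ 58.8 km.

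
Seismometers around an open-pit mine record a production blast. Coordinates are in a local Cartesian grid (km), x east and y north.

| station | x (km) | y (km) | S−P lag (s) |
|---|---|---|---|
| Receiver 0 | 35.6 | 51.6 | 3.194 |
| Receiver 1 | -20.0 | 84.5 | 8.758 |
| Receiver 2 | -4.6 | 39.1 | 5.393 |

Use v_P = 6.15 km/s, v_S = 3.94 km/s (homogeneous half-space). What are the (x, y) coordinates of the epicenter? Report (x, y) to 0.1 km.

x ≈ 51.5 km, y ≈ 20.4 km

Distance from S−P lag: d = Δt · v_P v_S / (v_P − v_S) = Δt · (6.15·3.94)/(6.15−3.94) ≈ 10.9643·Δt.
So d_Receiver 0 = 35.02, d_Receiver 1 = 96.02, d_Receiver 2 = 59.13 km.
Circle about each station: (x − 35.6)² + (y − 51.6)² = 35.02²; (x + 20.0)² + (y − 84.5)² = 96.02²; (x + 4.6)² + (y − 39.1)² = 59.13².
Subtracting the Receiver 0 equation from the Receiver 1 and Receiver 2 equations removes the quadratic terms:
-111.2 x + 65.8 y = -4383.11
-80.4 x − 25.0 y = -4649.91
Solving the 2×2 system: x ≈ 51.5, y ≈ 20.4 km.
Check against Receiver 0 (with the unrounded x, y): √((x − 35.6)²+(y − 51.6)²) = 35.01 ≈ 35.02 km. ✓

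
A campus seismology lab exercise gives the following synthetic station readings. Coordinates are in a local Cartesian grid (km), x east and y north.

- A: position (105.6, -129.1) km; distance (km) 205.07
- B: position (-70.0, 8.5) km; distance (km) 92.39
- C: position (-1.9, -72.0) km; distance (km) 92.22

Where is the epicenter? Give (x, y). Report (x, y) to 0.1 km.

Circle about each station: (x − 105.6)² + (y + 129.1)² = 205.07²; (x + 70.0)² + (y − 8.5)² = 92.39²; (x + 1.9)² + (y + 72.0)² = 92.22².
Subtracting the A equation from the B and C equations removes the quadratic terms:
-351.2 x + 275.2 y = 10671.87
-215.0 x + 114.2 y = 10918.62
Solving the 2×2 system: x ≈ -93.7, y ≈ -80.8 km.

-93.7 km east, -80.8 km north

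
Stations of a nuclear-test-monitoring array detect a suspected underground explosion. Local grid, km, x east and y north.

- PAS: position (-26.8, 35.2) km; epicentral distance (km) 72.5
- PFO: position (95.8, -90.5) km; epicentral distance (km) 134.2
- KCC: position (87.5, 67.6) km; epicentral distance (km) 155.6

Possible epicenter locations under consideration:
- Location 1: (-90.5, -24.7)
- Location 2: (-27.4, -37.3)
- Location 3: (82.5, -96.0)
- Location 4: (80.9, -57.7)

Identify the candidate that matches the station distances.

For each candidate, compare |candidate − station| to the reported distance:
Location 1: residuals PAS 14.9, PFO 63.4, KCC 44.9 → max 63.4 km
Location 2: residuals PAS 0.0, PFO 0.0, KCC 0.0 → max 0.0 km
Location 3: residuals PAS 98.3, PFO 119.8, KCC 8.1 → max 119.8 km
Location 4: residuals PAS 69.7, PFO 98.2, KCC 30.1 → max 98.2 km
Only Location 2 has all residuals ≈ 0.

Location 2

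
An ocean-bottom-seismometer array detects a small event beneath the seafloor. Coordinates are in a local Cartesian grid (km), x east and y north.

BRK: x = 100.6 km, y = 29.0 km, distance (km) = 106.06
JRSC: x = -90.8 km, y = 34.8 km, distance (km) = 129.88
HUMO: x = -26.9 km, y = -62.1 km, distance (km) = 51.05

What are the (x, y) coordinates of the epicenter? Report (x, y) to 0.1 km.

Circle about each station: (x − 100.6)² + (y − 29.0)² = 106.06²; (x + 90.8)² + (y − 34.8)² = 129.88²; (x + 26.9)² + (y + 62.1)² = 51.05².
Subtracting the BRK equation from the JRSC and HUMO equations removes the quadratic terms:
-382.8 x + 11.6 y = -7125.77
-255.0 x − 182.2 y = 2261.28
Solving the 2×2 system: x ≈ 17.5, y ≈ -36.9 km.
Check against BRK (with the unrounded x, y): √((x − 100.6)²+(y − 29.0)²) = 106.06 ≈ 106.06 km. ✓

(17.5, -36.9)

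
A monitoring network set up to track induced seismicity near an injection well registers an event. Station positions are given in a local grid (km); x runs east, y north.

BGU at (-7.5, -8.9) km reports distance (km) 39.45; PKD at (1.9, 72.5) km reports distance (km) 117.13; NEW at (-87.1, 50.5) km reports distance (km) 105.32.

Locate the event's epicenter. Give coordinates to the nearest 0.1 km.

-32.4 km east, -39.5 km north

Circle about each station: (x + 7.5)² + (y + 8.9)² = 39.45²; (x − 1.9)² + (y − 72.5)² = 117.13²; (x + 87.1)² + (y − 50.5)² = 105.32².
Subtracting the BGU equation from the PKD and NEW equations removes the quadratic terms:
18.8 x + 162.8 y = -7038.73
-159.2 x + 118.8 y = 465.20
Solving the 2×2 system: x ≈ -32.4, y ≈ -39.5 km.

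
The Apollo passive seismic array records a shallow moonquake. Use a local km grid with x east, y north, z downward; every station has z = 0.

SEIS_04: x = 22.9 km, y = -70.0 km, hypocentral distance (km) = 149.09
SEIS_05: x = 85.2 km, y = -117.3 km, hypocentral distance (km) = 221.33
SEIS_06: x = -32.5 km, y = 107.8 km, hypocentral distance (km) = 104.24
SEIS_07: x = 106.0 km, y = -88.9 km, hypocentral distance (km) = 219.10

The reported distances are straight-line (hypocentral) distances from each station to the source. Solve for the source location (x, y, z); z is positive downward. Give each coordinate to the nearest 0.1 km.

Each station gives a sphere (x−x_i)² + (y−y_i)² + z² = d_i² (stations at z=0).
Subtracting the SEIS_04 sphere from SEIS_05 and SEIS_06: z² cancels, leaving linear equations in x and y:
124.6 x − 94.6 y = -11165.22
-110.8 x + 355.6 y = 18614.53
Solving: x ≈ -65.317, y ≈ 31.995 km (keep extra digits for the depth step; rounded: -65.3, 32.0).
Then from the SEIS_04 sphere: z² = 149.09² − (x − 22.9)² − (y + 70.0)² with x = -65.317, y = 31.995, so z ≈ 63.582 ≈ 63.6 km.
Check against SEIS_07 (with the unrounded solution): distance 219.11 ≈ 219.10 km. ✓

x ≈ -65.3 km, y ≈ 32.0 km, depth ≈ 63.6 km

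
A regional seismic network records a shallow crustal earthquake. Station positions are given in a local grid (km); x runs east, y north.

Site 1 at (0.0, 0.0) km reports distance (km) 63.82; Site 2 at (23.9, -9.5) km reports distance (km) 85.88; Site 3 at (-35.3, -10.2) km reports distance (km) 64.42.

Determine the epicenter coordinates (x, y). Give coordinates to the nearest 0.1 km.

Circle about each station: x² + y² = 63.82²; (x − 23.9)² + (y + 9.5)² = 85.88²; (x + 35.3)² + (y + 10.2)² = 64.42².
Subtracting the Site 1 equation from the Site 2 and Site 3 equations removes the quadratic terms:
47.8 x − 19.0 y = -2640.92
-70.6 x − 20.4 y = 1273.19
Solving the 2×2 system: x ≈ -33.7, y ≈ 54.2 km.

(-33.7, 54.2)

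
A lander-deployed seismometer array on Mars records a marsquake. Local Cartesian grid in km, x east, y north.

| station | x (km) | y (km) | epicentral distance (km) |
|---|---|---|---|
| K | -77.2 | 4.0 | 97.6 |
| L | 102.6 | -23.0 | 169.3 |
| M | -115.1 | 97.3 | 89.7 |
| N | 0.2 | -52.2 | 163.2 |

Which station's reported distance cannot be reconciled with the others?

N

Solve using three stations at a time. Using K, L, M (subtract circle equations pairwise → linear system) gives (x, y) ≈ (-26.0, 87.1).
Distances from that point to each station vs reported:
  K: calculated 97.6 vs reported 97.6 → residual 0.0 km
  L: calculated 169.3 vs reported 169.3 → residual 0.0 km
  M: calculated 89.7 vs reported 89.7 → residual 0.0 km
  N: calculated 141.7 vs reported 163.2 → residual 21.5 km
K, L, M are mutually consistent (residuals ≈ 0); N is off by 21.5 km.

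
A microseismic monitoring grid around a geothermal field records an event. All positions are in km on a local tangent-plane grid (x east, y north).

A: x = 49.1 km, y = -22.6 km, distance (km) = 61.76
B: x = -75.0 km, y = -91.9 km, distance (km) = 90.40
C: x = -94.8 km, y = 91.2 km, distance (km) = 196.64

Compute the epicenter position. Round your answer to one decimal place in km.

Circle about each station: (x − 49.1)² + (y + 22.6)² = 61.76²; (x + 75.0)² + (y + 91.9)² = 90.40²; (x + 94.8)² + (y − 91.2)² = 196.64².
Subtracting pairs of circle equations eliminates x²+y² and gives linear equations (the radical axes):
-248.2 x − 138.6 y = 6791.18
-287.8 x + 227.6 y = -20470.08
Solving the 2×2 system: x ≈ 13.4, y ≈ -73.0 km.
Check against A (with the unrounded x, y): √((x − 49.1)²+(y + 22.6)²) = 61.76 ≈ 61.76 km. ✓

x ≈ 13.4 km, y ≈ -73.0 km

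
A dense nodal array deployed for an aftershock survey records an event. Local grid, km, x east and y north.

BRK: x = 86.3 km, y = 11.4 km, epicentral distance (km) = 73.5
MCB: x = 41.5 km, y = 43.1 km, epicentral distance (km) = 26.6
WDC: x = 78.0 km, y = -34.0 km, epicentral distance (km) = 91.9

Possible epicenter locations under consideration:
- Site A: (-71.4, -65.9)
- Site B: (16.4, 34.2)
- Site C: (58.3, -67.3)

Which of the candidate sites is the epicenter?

For each candidate, compare |candidate − station| to the reported distance:
Site A: residuals BRK 102.1, MCB 130.3, WDC 60.9 → max 130.3 km
Site B: residuals BRK 0.0, MCB 0.0, WDC 0.0 → max 0.0 km
Site C: residuals BRK 10.0, MCB 85.1, WDC 53.2 → max 85.1 km
Only Site B has all residuals ≈ 0.

Site B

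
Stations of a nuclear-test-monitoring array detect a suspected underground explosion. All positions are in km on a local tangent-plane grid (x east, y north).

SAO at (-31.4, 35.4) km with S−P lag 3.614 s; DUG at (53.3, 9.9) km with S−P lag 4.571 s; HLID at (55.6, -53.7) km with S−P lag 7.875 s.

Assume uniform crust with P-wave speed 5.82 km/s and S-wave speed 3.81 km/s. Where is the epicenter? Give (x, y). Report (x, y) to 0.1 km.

x ≈ 3.2 km, y ≈ 15.6 km

Distance from S−P lag: d = Δt · v_P v_S / (v_P − v_S) = Δt · (5.82·3.81)/(5.82−3.81) ≈ 11.0319·Δt.
So d_SAO = 39.87, d_DUG = 50.43, d_HLID = 86.88 km.
Circle about each station: (x + 31.4)² + (y − 35.4)² = 39.87²; (x − 53.3)² + (y − 9.9)² = 50.43²; (x − 55.6)² + (y + 53.7)² = 86.88².
Subtracting pairs of circle equations eliminates x²+y² and gives linear equations (the radical axes):
169.4 x − 51.0 y = -253.79
174.0 x − 178.2 y = -2222.59
Solving the 2×2 system: x ≈ 3.2, y ≈ 15.6 km.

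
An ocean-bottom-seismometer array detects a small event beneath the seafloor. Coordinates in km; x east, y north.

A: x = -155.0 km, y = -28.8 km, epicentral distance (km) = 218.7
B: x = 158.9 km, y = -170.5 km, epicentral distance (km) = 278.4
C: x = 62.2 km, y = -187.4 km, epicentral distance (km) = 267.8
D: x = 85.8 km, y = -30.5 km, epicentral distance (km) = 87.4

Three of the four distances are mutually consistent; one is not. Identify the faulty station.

D

Solve using three stations at a time. Using A, B, C (subtract circle equations pairwise → linear system) gives (x, y) ≈ (35.5, 79.3).
Distances from that point to each station vs reported:
  A: calculated 219.0 vs reported 218.7 → residual 0.3 km
  B: calculated 278.7 vs reported 278.4 → residual 0.3 km
  C: calculated 268.1 vs reported 267.8 → residual 0.3 km
  D: calculated 120.8 vs reported 87.4 → residual 33.4 km
A, B, C are mutually consistent (residuals ≈ 0); D is off by 33.4 km.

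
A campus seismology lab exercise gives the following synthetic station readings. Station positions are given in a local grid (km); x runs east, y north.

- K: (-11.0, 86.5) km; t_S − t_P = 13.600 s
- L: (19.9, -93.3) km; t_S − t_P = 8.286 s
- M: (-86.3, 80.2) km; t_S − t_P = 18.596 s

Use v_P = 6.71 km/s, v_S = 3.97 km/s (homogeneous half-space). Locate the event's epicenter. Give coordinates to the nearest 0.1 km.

Distance from S−P lag: d = Δt · v_P v_S / (v_P − v_S) = Δt · (6.71·3.97)/(6.71−3.97) ≈ 9.7222·Δt.
So d_K = 132.22, d_L = 80.56, d_M = 180.79 km.
Circle about each station: (x + 11.0)² + (y − 86.5)² = 132.22²; (x − 19.9)² + (y + 93.3)² = 80.56²; (x + 86.3)² + (y − 80.2)² = 180.79².
Subtracting pairs of circle equations eliminates x²+y² and gives linear equations (the radical axes):
61.8 x − 359.6 y = 12489.86
-150.6 x − 12.6 y = -8926.42
Solving the 2×2 system: x ≈ 61.3, y ≈ -24.2 km.

(61.3, -24.2)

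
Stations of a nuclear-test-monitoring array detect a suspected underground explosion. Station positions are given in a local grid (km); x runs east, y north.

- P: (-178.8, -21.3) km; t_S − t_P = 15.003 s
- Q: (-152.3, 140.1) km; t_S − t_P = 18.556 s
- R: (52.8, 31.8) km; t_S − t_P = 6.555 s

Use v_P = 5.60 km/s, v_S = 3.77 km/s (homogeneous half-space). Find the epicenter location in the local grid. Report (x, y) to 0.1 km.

(-5.8, -16.0)

Distance from S−P lag: d = Δt · v_P v_S / (v_P − v_S) = Δt · (5.60·3.77)/(5.60−3.77) ≈ 11.5366·Δt.
So d_P = 173.08, d_Q = 214.07, d_R = 75.62 km.
Circle about each station: (x + 178.8)² + (y + 21.3)² = 173.08²; (x + 152.3)² + (y − 140.1)² = 214.07²; (x − 52.8)² + (y − 31.8)² = 75.62².
Subtracting pairs of circle equations eliminates x²+y² and gives linear equations (the radical axes):
53.0 x + 322.8 y = -5469.11
463.2 x + 106.2 y = -4385.75
Solving the 2×2 system: x ≈ -5.8, y ≈ -16.0 km.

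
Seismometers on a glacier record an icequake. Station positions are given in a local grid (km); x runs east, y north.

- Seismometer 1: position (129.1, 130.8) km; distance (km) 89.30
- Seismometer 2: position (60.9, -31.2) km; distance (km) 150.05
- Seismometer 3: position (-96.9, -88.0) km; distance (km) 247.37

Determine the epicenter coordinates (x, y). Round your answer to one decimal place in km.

Circle about each station: (x − 129.1)² + (y − 130.8)² = 89.30²; (x − 60.9)² + (y + 31.2)² = 150.05²; (x + 96.9)² + (y + 88.0)² = 247.37².
Subtracting the Seismometer 1 equation from the Seismometer 2 and Seismometer 3 equations removes the quadratic terms:
-136.4 x − 324.0 y = -43633.71
-452.0 x − 437.6 y = -69859.27
Solving the 2×2 system: x ≈ 40.8, y ≈ 117.5 km.

40.8 km east, 117.5 km north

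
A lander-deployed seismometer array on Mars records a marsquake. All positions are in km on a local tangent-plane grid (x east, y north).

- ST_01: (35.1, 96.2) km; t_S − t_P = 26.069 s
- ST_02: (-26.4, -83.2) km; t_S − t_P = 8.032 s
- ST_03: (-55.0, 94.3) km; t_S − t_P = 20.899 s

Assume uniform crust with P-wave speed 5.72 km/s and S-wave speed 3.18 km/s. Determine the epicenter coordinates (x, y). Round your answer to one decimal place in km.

(-75.9, -53.9)

Distance from S−P lag: d = Δt · v_P v_S / (v_P − v_S) = Δt · (5.72·3.18)/(5.72−3.18) ≈ 7.1613·Δt.
So d_ST_01 = 186.69, d_ST_02 = 57.52, d_ST_03 = 149.66 km.
Circle about each station: (x − 35.1)² + (y − 96.2)² = 186.69²; (x + 26.4)² + (y + 83.2)² = 57.52²; (x + 55.0)² + (y − 94.3)² = 149.66².
Subtracting pairs of circle equations eliminates x²+y² and gives linear equations (the radical axes):
-123.0 x − 358.8 y = 28677.36
-180.2 x − 3.8 y = 13886.08
Solving the 2×2 system: x ≈ -75.9, y ≈ -53.9 km.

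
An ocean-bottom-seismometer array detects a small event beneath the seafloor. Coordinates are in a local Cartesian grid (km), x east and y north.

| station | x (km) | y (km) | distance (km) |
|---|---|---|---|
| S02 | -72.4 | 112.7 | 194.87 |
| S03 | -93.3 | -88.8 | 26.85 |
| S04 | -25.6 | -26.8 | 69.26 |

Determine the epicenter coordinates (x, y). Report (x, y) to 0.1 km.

x ≈ -67.3 km, y ≈ -82.1 km

Circle about each station: (x + 72.4)² + (y − 112.7)² = 194.87²; (x + 93.3)² + (y + 88.8)² = 26.85²; (x + 25.6)² + (y + 26.8)² = 69.26².
Subtracting the S02 equation from the S03 and S04 equations removes the quadratic terms:
-41.8 x − 403.0 y = 35900.67
93.6 x − 279.0 y = 16607.92
Solving the 2×2 system: x ≈ -67.3, y ≈ -82.1 km.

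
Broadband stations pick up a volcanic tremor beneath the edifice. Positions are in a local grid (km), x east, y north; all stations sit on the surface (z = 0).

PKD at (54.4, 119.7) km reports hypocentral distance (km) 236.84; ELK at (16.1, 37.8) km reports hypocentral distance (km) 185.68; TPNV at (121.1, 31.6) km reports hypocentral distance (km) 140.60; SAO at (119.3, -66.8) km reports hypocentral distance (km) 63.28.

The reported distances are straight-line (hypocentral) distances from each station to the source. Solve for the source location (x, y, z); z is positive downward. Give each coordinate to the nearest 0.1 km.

Each station gives a sphere (x−x_i)² + (y−y_i)² + z² = d_i² (stations at z=0).
Subtracting the PKD sphere from ELK and TPNV: z² cancels, leaving linear equations in x and y:
-76.6 x − 163.8 y = 6016.72
133.4 x − 176.2 y = 34701.15
Solving: x ≈ 130.811, y ≈ -97.905 km (keep extra digits for the depth step; rounded: 130.8, -97.9).
Then from the PKD sphere: z² = 236.84² − (x − 54.4)² − (y − 119.7)² with x = 130.811, y = -97.905, so z ≈ 53.876 ≈ 53.9 km.

(130.8, -97.9, 53.9)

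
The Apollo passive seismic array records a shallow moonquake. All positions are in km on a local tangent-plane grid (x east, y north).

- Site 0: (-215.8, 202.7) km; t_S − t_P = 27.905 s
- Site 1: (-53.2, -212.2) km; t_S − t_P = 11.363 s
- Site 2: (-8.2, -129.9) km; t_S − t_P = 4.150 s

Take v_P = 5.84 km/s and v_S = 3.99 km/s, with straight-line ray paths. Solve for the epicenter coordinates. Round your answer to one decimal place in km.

Distance from S−P lag: d = Δt · v_P v_S / (v_P − v_S) = Δt · (5.84·3.99)/(5.84−3.99) ≈ 12.5955·Δt.
So d_Site 0 = 351.48, d_Site 1 = 143.12, d_Site 2 = 52.27 km.
Circle about each station: (x + 215.8)² + (y − 202.7)² = 351.48²; (x + 53.2)² + (y + 212.2)² = 143.12²; (x + 8.2)² + (y + 129.9)² = 52.27².
Subtracting the Site 0 equation from the Site 1 and Site 2 equations removes the quadratic terms:
325.2 x − 829.8 y = 63257.01
415.2 x − 665.2 y = 50090.36
Solving the 2×2 system: x ≈ -4.0, y ≈ -77.8 km.

x ≈ -4.0 km, y ≈ -77.8 km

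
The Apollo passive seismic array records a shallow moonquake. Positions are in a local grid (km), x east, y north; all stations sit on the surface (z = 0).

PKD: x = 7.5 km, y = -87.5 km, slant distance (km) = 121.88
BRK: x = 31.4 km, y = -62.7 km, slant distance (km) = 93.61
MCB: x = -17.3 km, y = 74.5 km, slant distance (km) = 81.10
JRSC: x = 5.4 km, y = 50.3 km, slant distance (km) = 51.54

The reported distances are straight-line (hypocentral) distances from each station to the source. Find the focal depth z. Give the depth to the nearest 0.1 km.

z ≈ 27.4 km

Each station gives a sphere (x−x_i)² + (y−y_i)² + z² = d_i² (stations at z=0).
Subtracting the PKD sphere from BRK and MCB: z² cancels, leaving linear equations in x and y:
47.8 x + 49.6 y = 3296.65
-49.6 x + 324.0 y = 6414.56
Solving: x ≈ 41.786, y ≈ 26.195 km (keep extra digits for the depth step; rounded: 41.8, 26.2).
Then from the PKD sphere: z² = 121.88² − (x − 7.5)² − (y + 87.5)² with x = 41.786, y = 26.195, so z ≈ 27.434 ≈ 27.4 km.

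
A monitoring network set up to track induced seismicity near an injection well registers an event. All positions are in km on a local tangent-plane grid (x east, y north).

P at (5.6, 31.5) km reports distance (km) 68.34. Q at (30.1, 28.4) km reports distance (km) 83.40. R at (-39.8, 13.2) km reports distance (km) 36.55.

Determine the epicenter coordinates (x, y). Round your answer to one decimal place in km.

x ≈ -35.5 km, y ≈ -23.1 km

Circle about each station: (x − 5.6)² + (y − 31.5)² = 68.34²; (x − 30.1)² + (y − 28.4)² = 83.40²; (x + 39.8)² + (y − 13.2)² = 36.55².
Subtracting the P equation from the Q and R equations removes the quadratic terms:
49.0 x − 6.2 y = -1596.24
-90.8 x − 36.6 y = 4069.12
Solving the 2×2 system: x ≈ -35.5, y ≈ -23.1 km.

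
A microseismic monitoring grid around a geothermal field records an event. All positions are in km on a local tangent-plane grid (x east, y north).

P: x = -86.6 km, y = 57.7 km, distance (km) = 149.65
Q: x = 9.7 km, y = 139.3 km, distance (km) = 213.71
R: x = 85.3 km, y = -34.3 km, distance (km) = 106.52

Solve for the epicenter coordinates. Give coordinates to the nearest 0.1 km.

Circle about each station: (x + 86.6)² + (y − 57.7)² = 149.65²; (x − 9.7)² + (y − 139.3)² = 213.71²; (x − 85.3)² + (y + 34.3)² = 106.52².
Subtracting the P equation from the Q and R equations removes the quadratic terms:
192.6 x + 163.2 y = -14607.11
343.8 x − 184.0 y = 8672.34
Solving the 2×2 system: x ≈ -13.9, y ≈ -73.1 km.

x ≈ -13.9 km, y ≈ -73.1 km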